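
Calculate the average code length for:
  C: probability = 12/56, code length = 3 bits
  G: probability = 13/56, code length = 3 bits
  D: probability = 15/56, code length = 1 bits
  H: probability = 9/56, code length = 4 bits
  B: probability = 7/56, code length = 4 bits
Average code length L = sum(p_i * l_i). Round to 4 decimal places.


Weighted contributions p_i * l_i:
  C: (12/56) * 3 = 36/56
  G: (13/56) * 3 = 39/56
  D: (15/56) * 1 = 15/56
  H: (9/56) * 4 = 36/56
  B: (7/56) * 4 = 28/56
Sum = (36 + 39 + 15 + 36 + 28)/56 = 154/56

L = 154/56 = 2.7500 bits/symbol


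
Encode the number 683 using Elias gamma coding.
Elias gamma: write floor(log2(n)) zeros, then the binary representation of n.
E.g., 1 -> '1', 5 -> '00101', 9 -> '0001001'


num_bits = floor(log2(683)) + 1 = 10
leading_zeros = num_bits - 1 = 9
binary(683) = 1010101011

Elias gamma(683) = '000000000' + '1010101011' = 0000000001010101011 (19 bits)


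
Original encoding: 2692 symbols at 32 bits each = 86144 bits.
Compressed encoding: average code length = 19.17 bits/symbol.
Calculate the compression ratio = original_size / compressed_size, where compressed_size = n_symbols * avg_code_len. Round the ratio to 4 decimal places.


original_size = n_symbols * orig_bits = 2692 * 32 = 86144 bits
compressed_size = n_symbols * avg_code_len = 2692 * 19.17 = 51605.64 bits
ratio = original_size / compressed_size = 86144 / 51605.64 = 1.6693

Compression ratio = 1.6693


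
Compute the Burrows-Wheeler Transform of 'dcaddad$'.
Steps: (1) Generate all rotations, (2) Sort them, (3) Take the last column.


Rotations (sorted):
  0: $dcaddad -> last char: d
  1: ad$dcadd -> last char: d
  2: addad$dc -> last char: c
  3: caddad$d -> last char: d
  4: d$dcadda -> last char: a
  5: dad$dcad -> last char: d
  6: dcaddad$ -> last char: $
  7: ddad$dca -> last char: a


BWT = ddcdad$a


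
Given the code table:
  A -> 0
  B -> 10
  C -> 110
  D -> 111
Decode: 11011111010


Decoding:
110 -> C
111 -> D
110 -> C
10 -> B


Result: CDCB


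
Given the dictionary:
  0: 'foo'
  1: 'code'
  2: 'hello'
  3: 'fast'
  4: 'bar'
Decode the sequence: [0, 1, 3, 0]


Look up each index in the dictionary:
  0 -> 'foo'
  1 -> 'code'
  3 -> 'fast'
  0 -> 'foo'

Decoded: "foo code fast foo"


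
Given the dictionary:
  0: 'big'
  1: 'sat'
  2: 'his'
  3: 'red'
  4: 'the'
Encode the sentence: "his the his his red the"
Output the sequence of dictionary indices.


Look up each word in the dictionary:
  'his' -> 2
  'the' -> 4
  'his' -> 2
  'his' -> 2
  'red' -> 3
  'the' -> 4

Encoded: [2, 4, 2, 2, 3, 4]


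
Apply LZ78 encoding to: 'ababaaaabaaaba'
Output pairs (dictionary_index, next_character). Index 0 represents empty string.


LZ78 encoding steps:
Dictionary: {0: ''}
Step 1: w='' (idx 0), next='a' -> output (0, 'a'), add 'a' as idx 1
Step 2: w='' (idx 0), next='b' -> output (0, 'b'), add 'b' as idx 2
Step 3: w='a' (idx 1), next='b' -> output (1, 'b'), add 'ab' as idx 3
Step 4: w='a' (idx 1), next='a' -> output (1, 'a'), add 'aa' as idx 4
Step 5: w='aa' (idx 4), next='b' -> output (4, 'b'), add 'aab' as idx 5
Step 6: w='aa' (idx 4), next='a' -> output (4, 'a'), add 'aaa' as idx 6
Step 7: w='b' (idx 2), next='a' -> output (2, 'a'), add 'ba' as idx 7


Encoded: [(0, 'a'), (0, 'b'), (1, 'b'), (1, 'a'), (4, 'b'), (4, 'a'), (2, 'a')]


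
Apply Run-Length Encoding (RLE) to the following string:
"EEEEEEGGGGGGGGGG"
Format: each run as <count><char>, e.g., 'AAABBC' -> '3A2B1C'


Scanning runs left to right:
  i=0: run of 'E' x 6 -> '6E'
  i=6: run of 'G' x 10 -> '10G'

RLE = 6E10G


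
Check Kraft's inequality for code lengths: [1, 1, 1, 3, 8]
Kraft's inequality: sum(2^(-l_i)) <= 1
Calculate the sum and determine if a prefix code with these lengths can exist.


Sum = 2^(-1) + 2^(-1) + 2^(-1) + 2^(-3) + 2^(-8)
    = 0.5 + 0.5 + 0.5 + 0.125 + 0.00390625
    = 417/256 = 1.62890625
Since 1.62890625 > 1, Kraft's inequality is NOT satisfied.
A prefix code with these lengths CANNOT exist.

Kraft sum = 1.62890625. Not satisfied.


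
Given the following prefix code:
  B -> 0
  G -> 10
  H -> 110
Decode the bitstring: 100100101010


Decoding step by step:
Bits 10 -> G
Bits 0 -> B
Bits 10 -> G
Bits 0 -> B
Bits 10 -> G
Bits 10 -> G
Bits 10 -> G


Decoded message: GBGBGGG


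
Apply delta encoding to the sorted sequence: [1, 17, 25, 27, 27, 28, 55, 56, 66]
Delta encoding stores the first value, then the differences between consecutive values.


First value: 1
Deltas:
  17 - 1 = 16
  25 - 17 = 8
  27 - 25 = 2
  27 - 27 = 0
  28 - 27 = 1
  55 - 28 = 27
  56 - 55 = 1
  66 - 56 = 10


Delta encoded: [1, 16, 8, 2, 0, 1, 27, 1, 10]


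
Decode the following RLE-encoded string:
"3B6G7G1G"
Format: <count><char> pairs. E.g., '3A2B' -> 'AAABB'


Expanding each <count><char> pair:
  3B -> 'BBB'
  6G -> 'GGGGGG'
  7G -> 'GGGGGGG'
  1G -> 'G'

Decoded = BBBGGGGGGGGGGGGGG


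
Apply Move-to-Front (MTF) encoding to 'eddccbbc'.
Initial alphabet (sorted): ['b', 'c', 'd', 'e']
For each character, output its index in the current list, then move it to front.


MTF encoding:
'e': index 3 in ['b', 'c', 'd', 'e'] -> ['e', 'b', 'c', 'd']
'd': index 3 in ['e', 'b', 'c', 'd'] -> ['d', 'e', 'b', 'c']
'd': index 0 in ['d', 'e', 'b', 'c'] -> ['d', 'e', 'b', 'c']
'c': index 3 in ['d', 'e', 'b', 'c'] -> ['c', 'd', 'e', 'b']
'c': index 0 in ['c', 'd', 'e', 'b'] -> ['c', 'd', 'e', 'b']
'b': index 3 in ['c', 'd', 'e', 'b'] -> ['b', 'c', 'd', 'e']
'b': index 0 in ['b', 'c', 'd', 'e'] -> ['b', 'c', 'd', 'e']
'c': index 1 in ['b', 'c', 'd', 'e'] -> ['c', 'b', 'd', 'e']


Output: [3, 3, 0, 3, 0, 3, 0, 1]


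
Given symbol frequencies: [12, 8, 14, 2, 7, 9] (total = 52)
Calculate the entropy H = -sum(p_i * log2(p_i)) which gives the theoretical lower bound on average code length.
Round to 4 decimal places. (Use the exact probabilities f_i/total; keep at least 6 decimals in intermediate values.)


Per-symbol terms -p_i * log2(p_i) with p_i = f_i/52:
  p = 12/52 = 0.230769: log2(p) = -2.115477, -p*log2(p) = 0.488187
  p = 8/52 = 0.153846: log2(p) = -2.700440, -p*log2(p) = 0.415452
  p = 14/52 = 0.269231: log2(p) = -1.893085, -p*log2(p) = 0.509677
  p = 2/52 = 0.038462: log2(p) = -4.700440, -p*log2(p) = 0.180786
  p = 7/52 = 0.134615: log2(p) = -2.893085, -p*log2(p) = 0.389454
  p = 9/52 = 0.173077: log2(p) = -2.530515, -p*log2(p) = 0.437974
H = 0.488187 + 0.415452 + 0.509677 + 0.180786 + 0.389454 + 0.437974 = 2.421530

H = 2.4215 bits/symbol


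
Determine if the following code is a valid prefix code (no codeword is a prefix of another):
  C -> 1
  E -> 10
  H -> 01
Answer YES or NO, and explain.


Checking each pair (does one codeword prefix another?):
  C='1' vs E='10': prefix -- VIOLATION

NO -- this is NOT a valid prefix code. C (1) is a prefix of E (10).


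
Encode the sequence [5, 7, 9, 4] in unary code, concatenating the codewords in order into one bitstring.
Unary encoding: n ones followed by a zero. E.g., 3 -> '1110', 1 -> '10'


Encode each number as n ones followed by a terminating 0:
  5 -> 111110 (6 bits)
  7 -> 11111110 (8 bits)
  9 -> 1111111110 (10 bits)
  4 -> 11110 (5 bits)
Total length = 6 + 8 + 10 + 5 = 29 bits.

Unary([5, 7, 9, 4]) = 11111011111110111111111011110 (29 bits)


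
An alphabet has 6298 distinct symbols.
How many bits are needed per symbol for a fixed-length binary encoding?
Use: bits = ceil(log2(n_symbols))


log2(6298) = 12.6207
Bracket: 2^12 = 4096 < 6298 <= 2^13 = 8192
So ceil(log2(6298)) = 13

bits = ceil(log2(6298)) = ceil(12.6207) = 13 bits


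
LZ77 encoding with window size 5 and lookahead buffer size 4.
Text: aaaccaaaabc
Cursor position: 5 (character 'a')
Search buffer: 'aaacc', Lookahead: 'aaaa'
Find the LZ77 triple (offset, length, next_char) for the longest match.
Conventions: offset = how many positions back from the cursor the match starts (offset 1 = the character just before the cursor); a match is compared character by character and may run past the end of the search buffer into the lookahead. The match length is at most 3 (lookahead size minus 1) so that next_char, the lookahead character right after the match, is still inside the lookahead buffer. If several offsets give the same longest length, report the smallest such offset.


Try each offset into the search buffer:
  offset=1 (pos 4, char 'c'): match length 0
  offset=2 (pos 3, char 'c'): match length 0
  offset=3 (pos 2, char 'a'): match length 1
  offset=4 (pos 1, char 'a'): match length 2
  offset=5 (pos 0, char 'a'): match length 3
Longest match has length 3 at offset 5.
next_char = character at position 5 + 3 = 8 -> 'a'

Best match: offset=5, length=3 (matching 'aaa' starting at position 0)
LZ77 triple: (5, 3, 'a')


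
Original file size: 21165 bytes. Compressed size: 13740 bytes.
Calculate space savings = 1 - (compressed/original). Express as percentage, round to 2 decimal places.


ratio = compressed/original = 13740/21165 = 0.649185
savings = 1 - ratio = 1 - 0.649185 = 0.350815
as a percentage: 0.350815 * 100 = 35.08%

Space savings = 1 - 13740/21165 = 35.08%


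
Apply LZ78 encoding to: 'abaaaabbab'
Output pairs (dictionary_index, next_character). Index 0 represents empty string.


LZ78 encoding steps:
Dictionary: {0: ''}
Step 1: w='' (idx 0), next='a' -> output (0, 'a'), add 'a' as idx 1
Step 2: w='' (idx 0), next='b' -> output (0, 'b'), add 'b' as idx 2
Step 3: w='a' (idx 1), next='a' -> output (1, 'a'), add 'aa' as idx 3
Step 4: w='aa' (idx 3), next='b' -> output (3, 'b'), add 'aab' as idx 4
Step 5: w='b' (idx 2), next='a' -> output (2, 'a'), add 'ba' as idx 5
Step 6: w='b' (idx 2), end of input -> output (2, '')


Encoded: [(0, 'a'), (0, 'b'), (1, 'a'), (3, 'b'), (2, 'a'), (2, '')]


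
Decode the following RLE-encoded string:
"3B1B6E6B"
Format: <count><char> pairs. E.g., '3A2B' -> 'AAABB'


Expanding each <count><char> pair:
  3B -> 'BBB'
  1B -> 'B'
  6E -> 'EEEEEE'
  6B -> 'BBBBBB'

Decoded = BBBBEEEEEEBBBBBB


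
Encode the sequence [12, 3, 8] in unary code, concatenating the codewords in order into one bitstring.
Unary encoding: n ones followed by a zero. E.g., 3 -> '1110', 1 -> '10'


Encode each number as n ones followed by a terminating 0:
  12 -> 1111111111110 (13 bits)
  3 -> 1110 (4 bits)
  8 -> 111111110 (9 bits)
Total length = 13 + 4 + 9 = 26 bits.

Unary([12, 3, 8]) = 11111111111101110111111110 (26 bits)


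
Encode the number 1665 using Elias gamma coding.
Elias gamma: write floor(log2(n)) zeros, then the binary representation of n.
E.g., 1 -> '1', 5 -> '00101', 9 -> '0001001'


num_bits = floor(log2(1665)) + 1 = 11
leading_zeros = num_bits - 1 = 10
binary(1665) = 11010000001

Elias gamma(1665) = '0000000000' + '11010000001' = 000000000011010000001 (21 bits)


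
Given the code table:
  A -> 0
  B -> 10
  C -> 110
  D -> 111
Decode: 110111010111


Decoding:
110 -> C
111 -> D
0 -> A
10 -> B
111 -> D


Result: CDABD


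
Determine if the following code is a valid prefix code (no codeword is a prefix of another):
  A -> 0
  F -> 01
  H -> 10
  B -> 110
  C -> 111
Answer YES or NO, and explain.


Checking each pair (does one codeword prefix another?):
  A='0' vs F='01': prefix -- VIOLATION

NO -- this is NOT a valid prefix code. A (0) is a prefix of F (01).


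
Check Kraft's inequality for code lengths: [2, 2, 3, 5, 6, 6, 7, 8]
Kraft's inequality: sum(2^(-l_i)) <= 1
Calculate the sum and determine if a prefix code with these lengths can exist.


Sum = 2^(-2) + 2^(-2) + 2^(-3) + 2^(-5) + 2^(-6) + 2^(-6) + 2^(-7) + 2^(-8)
    = 0.25 + 0.25 + 0.125 + 0.03125 + 0.015625 + 0.015625 + 0.0078125 + 0.00390625
    = 179/256 = 0.69921875
Since 0.69921875 <= 1, Kraft's inequality IS satisfied.
A prefix code with these lengths CAN exist.

Kraft sum = 0.69921875. Satisfied.


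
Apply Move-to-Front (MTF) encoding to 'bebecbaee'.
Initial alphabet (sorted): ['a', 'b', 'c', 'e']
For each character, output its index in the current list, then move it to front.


MTF encoding:
'b': index 1 in ['a', 'b', 'c', 'e'] -> ['b', 'a', 'c', 'e']
'e': index 3 in ['b', 'a', 'c', 'e'] -> ['e', 'b', 'a', 'c']
'b': index 1 in ['e', 'b', 'a', 'c'] -> ['b', 'e', 'a', 'c']
'e': index 1 in ['b', 'e', 'a', 'c'] -> ['e', 'b', 'a', 'c']
'c': index 3 in ['e', 'b', 'a', 'c'] -> ['c', 'e', 'b', 'a']
'b': index 2 in ['c', 'e', 'b', 'a'] -> ['b', 'c', 'e', 'a']
'a': index 3 in ['b', 'c', 'e', 'a'] -> ['a', 'b', 'c', 'e']
'e': index 3 in ['a', 'b', 'c', 'e'] -> ['e', 'a', 'b', 'c']
'e': index 0 in ['e', 'a', 'b', 'c'] -> ['e', 'a', 'b', 'c']


Output: [1, 3, 1, 1, 3, 2, 3, 3, 0]


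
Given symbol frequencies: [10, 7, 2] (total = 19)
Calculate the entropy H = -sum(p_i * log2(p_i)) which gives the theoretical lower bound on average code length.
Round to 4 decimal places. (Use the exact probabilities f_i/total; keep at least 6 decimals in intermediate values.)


Per-symbol terms -p_i * log2(p_i) with p_i = f_i/19:
  p = 10/19 = 0.526316: log2(p) = -0.925999, -p*log2(p) = 0.487368
  p = 7/19 = 0.368421: log2(p) = -1.440573, -p*log2(p) = 0.530737
  p = 2/19 = 0.105263: log2(p) = -3.247928, -p*log2(p) = 0.341887
H = 0.487368 + 0.530737 + 0.341887 = 1.359992

H = 1.36 bits/symbol


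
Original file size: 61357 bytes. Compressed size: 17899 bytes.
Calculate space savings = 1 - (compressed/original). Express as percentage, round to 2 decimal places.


ratio = compressed/original = 17899/61357 = 0.291719
savings = 1 - ratio = 1 - 0.291719 = 0.708281
as a percentage: 0.708281 * 100 = 70.83%

Space savings = 1 - 17899/61357 = 70.83%


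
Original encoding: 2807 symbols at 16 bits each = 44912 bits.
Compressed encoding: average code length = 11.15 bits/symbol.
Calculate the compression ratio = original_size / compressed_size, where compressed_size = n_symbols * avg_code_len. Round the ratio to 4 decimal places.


original_size = n_symbols * orig_bits = 2807 * 16 = 44912 bits
compressed_size = n_symbols * avg_code_len = 2807 * 11.15 = 31298.05 bits
ratio = original_size / compressed_size = 44912 / 31298.05 = 1.435

Compression ratio = 1.435


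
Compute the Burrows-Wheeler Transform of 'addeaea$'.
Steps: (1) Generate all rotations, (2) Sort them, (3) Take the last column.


Rotations (sorted):
  0: $addeaea -> last char: a
  1: a$addeae -> last char: e
  2: addeaea$ -> last char: $
  3: aea$adde -> last char: e
  4: ddeaea$a -> last char: a
  5: deaea$ad -> last char: d
  6: ea$addea -> last char: a
  7: eaea$add -> last char: d


BWT = ae$eadad


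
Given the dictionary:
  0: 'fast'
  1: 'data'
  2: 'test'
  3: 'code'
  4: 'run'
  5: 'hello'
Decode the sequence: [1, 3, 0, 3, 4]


Look up each index in the dictionary:
  1 -> 'data'
  3 -> 'code'
  0 -> 'fast'
  3 -> 'code'
  4 -> 'run'

Decoded: "data code fast code run"


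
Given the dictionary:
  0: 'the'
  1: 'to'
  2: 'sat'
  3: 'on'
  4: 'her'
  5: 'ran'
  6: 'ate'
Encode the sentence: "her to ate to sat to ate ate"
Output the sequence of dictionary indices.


Look up each word in the dictionary:
  'her' -> 4
  'to' -> 1
  'ate' -> 6
  'to' -> 1
  'sat' -> 2
  'to' -> 1
  'ate' -> 6
  'ate' -> 6

Encoded: [4, 1, 6, 1, 2, 1, 6, 6]


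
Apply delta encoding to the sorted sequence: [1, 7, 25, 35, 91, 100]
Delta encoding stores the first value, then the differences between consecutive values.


First value: 1
Deltas:
  7 - 1 = 6
  25 - 7 = 18
  35 - 25 = 10
  91 - 35 = 56
  100 - 91 = 9


Delta encoded: [1, 6, 18, 10, 56, 9]


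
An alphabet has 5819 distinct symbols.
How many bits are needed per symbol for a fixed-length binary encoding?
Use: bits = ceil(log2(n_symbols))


log2(5819) = 12.5066
Bracket: 2^12 = 4096 < 5819 <= 2^13 = 8192
So ceil(log2(5819)) = 13

bits = ceil(log2(5819)) = ceil(12.5066) = 13 bits


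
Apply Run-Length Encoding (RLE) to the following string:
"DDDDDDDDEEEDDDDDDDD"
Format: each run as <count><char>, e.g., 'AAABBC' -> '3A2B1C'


Scanning runs left to right:
  i=0: run of 'D' x 8 -> '8D'
  i=8: run of 'E' x 3 -> '3E'
  i=11: run of 'D' x 8 -> '8D'

RLE = 8D3E8D


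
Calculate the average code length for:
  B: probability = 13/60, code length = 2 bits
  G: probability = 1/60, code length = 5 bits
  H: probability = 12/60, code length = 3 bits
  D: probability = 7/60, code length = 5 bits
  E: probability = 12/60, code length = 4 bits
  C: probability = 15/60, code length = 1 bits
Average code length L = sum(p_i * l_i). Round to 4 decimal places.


Weighted contributions p_i * l_i:
  B: (13/60) * 2 = 26/60
  G: (1/60) * 5 = 5/60
  H: (12/60) * 3 = 36/60
  D: (7/60) * 5 = 35/60
  E: (12/60) * 4 = 48/60
  C: (15/60) * 1 = 15/60
Sum = (26 + 5 + 36 + 35 + 48 + 15)/60 = 165/60

L = 165/60 = 2.7500 bits/symbol


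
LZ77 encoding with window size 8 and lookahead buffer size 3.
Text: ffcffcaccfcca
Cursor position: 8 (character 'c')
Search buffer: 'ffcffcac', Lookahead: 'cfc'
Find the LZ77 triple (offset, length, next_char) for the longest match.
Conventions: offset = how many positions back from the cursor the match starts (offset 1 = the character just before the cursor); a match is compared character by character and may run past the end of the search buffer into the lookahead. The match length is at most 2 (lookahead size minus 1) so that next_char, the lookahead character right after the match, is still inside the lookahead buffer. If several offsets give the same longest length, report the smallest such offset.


Try each offset into the search buffer:
  offset=1 (pos 7, char 'c'): match length 1
  offset=2 (pos 6, char 'a'): match length 0
  offset=3 (pos 5, char 'c'): match length 1
  offset=4 (pos 4, char 'f'): match length 0
  offset=5 (pos 3, char 'f'): match length 0
  offset=6 (pos 2, char 'c'): match length 2
  offset=7 (pos 1, char 'f'): match length 0
  offset=8 (pos 0, char 'f'): match length 0
Longest match has length 2 at offset 6.
next_char = character at position 8 + 2 = 10 -> 'c'

Best match: offset=6, length=2 (matching 'cf' starting at position 2)
LZ77 triple: (6, 2, 'c')


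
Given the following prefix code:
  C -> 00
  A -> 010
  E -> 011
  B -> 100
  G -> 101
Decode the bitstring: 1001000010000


Decoding step by step:
Bits 100 -> B
Bits 100 -> B
Bits 00 -> C
Bits 100 -> B
Bits 00 -> C


Decoded message: BBCBC


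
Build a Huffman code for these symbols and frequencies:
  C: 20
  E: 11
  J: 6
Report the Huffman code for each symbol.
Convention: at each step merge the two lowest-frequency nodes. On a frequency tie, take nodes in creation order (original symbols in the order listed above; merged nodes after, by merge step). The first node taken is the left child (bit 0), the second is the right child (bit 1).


Huffman tree construction:
Step 1: Merge J(6) + E(11) = 17
Step 2: Merge (J+E)(17) + C(20) = 37
Read each symbol's code off the tree from the root (left child = 0, right child = 1).

Codes:
  C: 1 (length 1)
  E: 01 (length 2)
  J: 00 (length 2)
Average code length: 54/37 = 1.4595 bits/symbol


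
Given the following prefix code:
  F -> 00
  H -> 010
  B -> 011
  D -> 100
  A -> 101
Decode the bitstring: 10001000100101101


Decoding step by step:
Bits 100 -> D
Bits 010 -> H
Bits 00 -> F
Bits 100 -> D
Bits 101 -> A
Bits 101 -> A


Decoded message: DHFDAA


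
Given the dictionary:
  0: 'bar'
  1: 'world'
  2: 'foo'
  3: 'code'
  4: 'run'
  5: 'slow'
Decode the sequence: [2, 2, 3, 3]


Look up each index in the dictionary:
  2 -> 'foo'
  2 -> 'foo'
  3 -> 'code'
  3 -> 'code'

Decoded: "foo foo code code"


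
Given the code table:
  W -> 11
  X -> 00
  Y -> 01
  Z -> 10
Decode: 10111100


Decoding:
10 -> Z
11 -> W
11 -> W
00 -> X


Result: ZWWX


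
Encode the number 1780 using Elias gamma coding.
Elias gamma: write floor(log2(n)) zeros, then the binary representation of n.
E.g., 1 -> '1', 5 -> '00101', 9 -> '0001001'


num_bits = floor(log2(1780)) + 1 = 11
leading_zeros = num_bits - 1 = 10
binary(1780) = 11011110100

Elias gamma(1780) = '0000000000' + '11011110100' = 000000000011011110100 (21 bits)


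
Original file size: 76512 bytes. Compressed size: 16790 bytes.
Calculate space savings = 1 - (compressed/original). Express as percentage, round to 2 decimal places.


ratio = compressed/original = 16790/76512 = 0.219443
savings = 1 - ratio = 1 - 0.219443 = 0.780557
as a percentage: 0.780557 * 100 = 78.06%

Space savings = 1 - 16790/76512 = 78.06%


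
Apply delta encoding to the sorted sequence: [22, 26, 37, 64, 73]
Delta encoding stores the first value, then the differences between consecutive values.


First value: 22
Deltas:
  26 - 22 = 4
  37 - 26 = 11
  64 - 37 = 27
  73 - 64 = 9


Delta encoded: [22, 4, 11, 27, 9]


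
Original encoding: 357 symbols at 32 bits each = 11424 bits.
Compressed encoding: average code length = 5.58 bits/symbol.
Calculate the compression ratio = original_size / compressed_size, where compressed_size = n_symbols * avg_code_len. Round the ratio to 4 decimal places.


original_size = n_symbols * orig_bits = 357 * 32 = 11424 bits
compressed_size = n_symbols * avg_code_len = 357 * 5.58 = 1992.06 bits
ratio = original_size / compressed_size = 11424 / 1992.06 = 5.7348

Compression ratio = 5.7348


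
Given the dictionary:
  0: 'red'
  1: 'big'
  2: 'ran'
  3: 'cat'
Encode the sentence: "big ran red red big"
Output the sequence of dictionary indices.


Look up each word in the dictionary:
  'big' -> 1
  'ran' -> 2
  'red' -> 0
  'red' -> 0
  'big' -> 1

Encoded: [1, 2, 0, 0, 1]


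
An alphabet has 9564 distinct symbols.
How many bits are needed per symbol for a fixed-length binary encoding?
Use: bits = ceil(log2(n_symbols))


log2(9564) = 13.2234
Bracket: 2^13 = 8192 < 9564 <= 2^14 = 16384
So ceil(log2(9564)) = 14

bits = ceil(log2(9564)) = ceil(13.2234) = 14 bits


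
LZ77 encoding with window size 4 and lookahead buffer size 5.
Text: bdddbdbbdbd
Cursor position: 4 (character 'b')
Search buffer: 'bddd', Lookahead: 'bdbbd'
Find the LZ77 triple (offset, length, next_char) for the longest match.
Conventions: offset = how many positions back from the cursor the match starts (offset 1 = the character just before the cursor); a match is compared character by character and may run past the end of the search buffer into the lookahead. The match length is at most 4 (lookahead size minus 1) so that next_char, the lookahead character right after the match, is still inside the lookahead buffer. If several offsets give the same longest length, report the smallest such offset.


Try each offset into the search buffer:
  offset=1 (pos 3, char 'd'): match length 0
  offset=2 (pos 2, char 'd'): match length 0
  offset=3 (pos 1, char 'd'): match length 0
  offset=4 (pos 0, char 'b'): match length 2
Longest match has length 2 at offset 4.
next_char = character at position 4 + 2 = 6 -> 'b'

Best match: offset=4, length=2 (matching 'bd' starting at position 0)
LZ77 triple: (4, 2, 'b')


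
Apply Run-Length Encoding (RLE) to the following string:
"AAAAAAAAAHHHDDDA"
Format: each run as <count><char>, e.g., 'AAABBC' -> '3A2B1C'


Scanning runs left to right:
  i=0: run of 'A' x 9 -> '9A'
  i=9: run of 'H' x 3 -> '3H'
  i=12: run of 'D' x 3 -> '3D'
  i=15: run of 'A' x 1 -> '1A'

RLE = 9A3H3D1A


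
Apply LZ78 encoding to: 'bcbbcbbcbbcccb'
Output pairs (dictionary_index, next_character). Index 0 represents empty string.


LZ78 encoding steps:
Dictionary: {0: ''}
Step 1: w='' (idx 0), next='b' -> output (0, 'b'), add 'b' as idx 1
Step 2: w='' (idx 0), next='c' -> output (0, 'c'), add 'c' as idx 2
Step 3: w='b' (idx 1), next='b' -> output (1, 'b'), add 'bb' as idx 3
Step 4: w='c' (idx 2), next='b' -> output (2, 'b'), add 'cb' as idx 4
Step 5: w='b' (idx 1), next='c' -> output (1, 'c'), add 'bc' as idx 5
Step 6: w='bb' (idx 3), next='c' -> output (3, 'c'), add 'bbc' as idx 6
Step 7: w='c' (idx 2), next='c' -> output (2, 'c'), add 'cc' as idx 7
Step 8: w='b' (idx 1), end of input -> output (1, '')


Encoded: [(0, 'b'), (0, 'c'), (1, 'b'), (2, 'b'), (1, 'c'), (3, 'c'), (2, 'c'), (1, '')]


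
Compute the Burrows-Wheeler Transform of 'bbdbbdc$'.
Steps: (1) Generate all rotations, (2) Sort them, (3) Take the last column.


Rotations (sorted):
  0: $bbdbbdc -> last char: c
  1: bbdbbdc$ -> last char: $
  2: bbdc$bbd -> last char: d
  3: bdbbdc$b -> last char: b
  4: bdc$bbdb -> last char: b
  5: c$bbdbbd -> last char: d
  6: dbbdc$bb -> last char: b
  7: dc$bbdbb -> last char: b


BWT = c$dbbdbb


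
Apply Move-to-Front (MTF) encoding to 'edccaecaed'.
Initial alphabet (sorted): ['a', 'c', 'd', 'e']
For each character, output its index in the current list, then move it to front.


MTF encoding:
'e': index 3 in ['a', 'c', 'd', 'e'] -> ['e', 'a', 'c', 'd']
'd': index 3 in ['e', 'a', 'c', 'd'] -> ['d', 'e', 'a', 'c']
'c': index 3 in ['d', 'e', 'a', 'c'] -> ['c', 'd', 'e', 'a']
'c': index 0 in ['c', 'd', 'e', 'a'] -> ['c', 'd', 'e', 'a']
'a': index 3 in ['c', 'd', 'e', 'a'] -> ['a', 'c', 'd', 'e']
'e': index 3 in ['a', 'c', 'd', 'e'] -> ['e', 'a', 'c', 'd']
'c': index 2 in ['e', 'a', 'c', 'd'] -> ['c', 'e', 'a', 'd']
'a': index 2 in ['c', 'e', 'a', 'd'] -> ['a', 'c', 'e', 'd']
'e': index 2 in ['a', 'c', 'e', 'd'] -> ['e', 'a', 'c', 'd']
'd': index 3 in ['e', 'a', 'c', 'd'] -> ['d', 'e', 'a', 'c']


Output: [3, 3, 3, 0, 3, 3, 2, 2, 2, 3]


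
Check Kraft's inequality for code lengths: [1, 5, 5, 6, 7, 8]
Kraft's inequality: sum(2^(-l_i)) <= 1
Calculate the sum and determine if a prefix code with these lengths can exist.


Sum = 2^(-1) + 2^(-5) + 2^(-5) + 2^(-6) + 2^(-7) + 2^(-8)
    = 0.5 + 0.03125 + 0.03125 + 0.015625 + 0.0078125 + 0.00390625
    = 151/256 = 0.58984375
Since 0.58984375 <= 1, Kraft's inequality IS satisfied.
A prefix code with these lengths CAN exist.

Kraft sum = 0.58984375. Satisfied.


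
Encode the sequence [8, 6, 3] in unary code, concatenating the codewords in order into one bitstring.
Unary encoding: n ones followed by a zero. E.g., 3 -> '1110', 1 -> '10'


Encode each number as n ones followed by a terminating 0:
  8 -> 111111110 (9 bits)
  6 -> 1111110 (7 bits)
  3 -> 1110 (4 bits)
Total length = 9 + 7 + 4 = 20 bits.

Unary([8, 6, 3]) = 11111111011111101110 (20 bits)


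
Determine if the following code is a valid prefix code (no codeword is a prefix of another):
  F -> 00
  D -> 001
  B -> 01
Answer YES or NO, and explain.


Checking each pair (does one codeword prefix another?):
  F='00' vs D='001': prefix -- VIOLATION

NO -- this is NOT a valid prefix code. F (00) is a prefix of D (001).


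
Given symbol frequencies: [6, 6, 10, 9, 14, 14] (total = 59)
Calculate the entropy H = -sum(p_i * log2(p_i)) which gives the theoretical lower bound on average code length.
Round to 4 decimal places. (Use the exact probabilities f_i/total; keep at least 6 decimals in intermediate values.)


Per-symbol terms -p_i * log2(p_i) with p_i = f_i/59:
  p = 6/59 = 0.101695: log2(p) = -3.297681, -p*log2(p) = 0.335357
  p = 6/59 = 0.101695: log2(p) = -3.297681, -p*log2(p) = 0.335357
  p = 10/59 = 0.169492: log2(p) = -2.560715, -p*log2(p) = 0.434019
  p = 9/59 = 0.152542: log2(p) = -2.712718, -p*log2(p) = 0.413804
  p = 14/59 = 0.237288: log2(p) = -2.075288, -p*log2(p) = 0.492441
  p = 14/59 = 0.237288: log2(p) = -2.075288, -p*log2(p) = 0.492441
H = 0.335357 + 0.335357 + 0.434019 + 0.413804 + 0.492441 + 0.492441 = 2.503419

H = 2.5034 bits/symbol


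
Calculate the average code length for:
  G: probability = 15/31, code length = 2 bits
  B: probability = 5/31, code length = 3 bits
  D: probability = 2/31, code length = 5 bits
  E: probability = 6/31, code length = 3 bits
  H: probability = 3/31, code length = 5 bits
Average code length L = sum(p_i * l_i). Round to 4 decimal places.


Weighted contributions p_i * l_i:
  G: (15/31) * 2 = 30/31
  B: (5/31) * 3 = 15/31
  D: (2/31) * 5 = 10/31
  E: (6/31) * 3 = 18/31
  H: (3/31) * 5 = 15/31
Sum = (30 + 15 + 10 + 18 + 15)/31 = 88/31

L = 88/31 = 2.8387 bits/symbol


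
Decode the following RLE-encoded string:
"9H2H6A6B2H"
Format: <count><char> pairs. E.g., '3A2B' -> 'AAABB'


Expanding each <count><char> pair:
  9H -> 'HHHHHHHHH'
  2H -> 'HH'
  6A -> 'AAAAAA'
  6B -> 'BBBBBB'
  2H -> 'HH'

Decoded = HHHHHHHHHHHAAAAAABBBBBBHH


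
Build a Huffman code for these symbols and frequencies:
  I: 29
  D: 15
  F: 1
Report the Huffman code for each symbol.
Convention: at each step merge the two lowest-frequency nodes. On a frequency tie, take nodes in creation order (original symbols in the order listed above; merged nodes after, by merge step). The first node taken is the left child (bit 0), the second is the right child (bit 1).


Huffman tree construction:
Step 1: Merge F(1) + D(15) = 16
Step 2: Merge (F+D)(16) + I(29) = 45
Read each symbol's code off the tree from the root (left child = 0, right child = 1).

Codes:
  I: 1 (length 1)
  D: 01 (length 2)
  F: 00 (length 2)
Average code length: 61/45 = 1.3556 bits/symbol


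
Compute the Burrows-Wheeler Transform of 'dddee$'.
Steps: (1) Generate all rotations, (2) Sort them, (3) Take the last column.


Rotations (sorted):
  0: $dddee -> last char: e
  1: dddee$ -> last char: $
  2: ddee$d -> last char: d
  3: dee$dd -> last char: d
  4: e$ddde -> last char: e
  5: ee$ddd -> last char: d


BWT = e$dded


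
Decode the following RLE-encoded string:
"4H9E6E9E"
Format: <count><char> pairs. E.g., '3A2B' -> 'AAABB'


Expanding each <count><char> pair:
  4H -> 'HHHH'
  9E -> 'EEEEEEEEE'
  6E -> 'EEEEEE'
  9E -> 'EEEEEEEEE'

Decoded = HHHHEEEEEEEEEEEEEEEEEEEEEEEE


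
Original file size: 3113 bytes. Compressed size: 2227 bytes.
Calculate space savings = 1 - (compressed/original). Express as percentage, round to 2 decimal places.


ratio = compressed/original = 2227/3113 = 0.715387
savings = 1 - ratio = 1 - 0.715387 = 0.284613
as a percentage: 0.284613 * 100 = 28.46%

Space savings = 1 - 2227/3113 = 28.46%


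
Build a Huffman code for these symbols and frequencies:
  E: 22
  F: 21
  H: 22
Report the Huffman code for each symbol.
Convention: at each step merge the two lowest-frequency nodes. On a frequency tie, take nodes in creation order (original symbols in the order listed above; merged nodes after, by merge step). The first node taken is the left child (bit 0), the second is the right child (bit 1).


Huffman tree construction:
Step 1: Merge F(21) + E(22) = 43
Step 2: Merge H(22) + (F+E)(43) = 65
Read each symbol's code off the tree from the root (left child = 0, right child = 1).

Codes:
  E: 11 (length 2)
  F: 10 (length 2)
  H: 0 (length 1)
Average code length: 108/65 = 1.6615 bits/symbol


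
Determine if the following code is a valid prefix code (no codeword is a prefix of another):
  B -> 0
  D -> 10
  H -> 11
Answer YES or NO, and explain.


Checking each pair (does one codeword prefix another?):
  B='0' vs D='10': no prefix
  B='0' vs H='11': no prefix
  D='10' vs B='0': no prefix
  D='10' vs H='11': no prefix
  H='11' vs B='0': no prefix
  H='11' vs D='10': no prefix
No violation found over all pairs.

YES -- this is a valid prefix code. No codeword is a prefix of any other codeword.


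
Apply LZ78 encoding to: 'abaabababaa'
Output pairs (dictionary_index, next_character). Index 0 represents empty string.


LZ78 encoding steps:
Dictionary: {0: ''}
Step 1: w='' (idx 0), next='a' -> output (0, 'a'), add 'a' as idx 1
Step 2: w='' (idx 0), next='b' -> output (0, 'b'), add 'b' as idx 2
Step 3: w='a' (idx 1), next='a' -> output (1, 'a'), add 'aa' as idx 3
Step 4: w='b' (idx 2), next='a' -> output (2, 'a'), add 'ba' as idx 4
Step 5: w='ba' (idx 4), next='b' -> output (4, 'b'), add 'bab' as idx 5
Step 6: w='aa' (idx 3), end of input -> output (3, '')


Encoded: [(0, 'a'), (0, 'b'), (1, 'a'), (2, 'a'), (4, 'b'), (3, '')]


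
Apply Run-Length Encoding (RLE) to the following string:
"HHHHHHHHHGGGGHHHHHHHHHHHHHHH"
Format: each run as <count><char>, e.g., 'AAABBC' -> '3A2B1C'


Scanning runs left to right:
  i=0: run of 'H' x 9 -> '9H'
  i=9: run of 'G' x 4 -> '4G'
  i=13: run of 'H' x 15 -> '15H'

RLE = 9H4G15H


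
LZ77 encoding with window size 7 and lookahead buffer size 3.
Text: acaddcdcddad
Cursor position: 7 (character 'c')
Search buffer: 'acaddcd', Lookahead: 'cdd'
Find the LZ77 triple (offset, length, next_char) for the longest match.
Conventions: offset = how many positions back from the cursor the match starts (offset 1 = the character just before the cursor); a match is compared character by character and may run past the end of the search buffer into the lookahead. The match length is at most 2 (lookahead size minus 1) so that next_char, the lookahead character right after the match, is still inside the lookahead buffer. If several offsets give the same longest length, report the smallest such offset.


Try each offset into the search buffer:
  offset=1 (pos 6, char 'd'): match length 0
  offset=2 (pos 5, char 'c'): match length 2
  offset=3 (pos 4, char 'd'): match length 0
  offset=4 (pos 3, char 'd'): match length 0
  offset=5 (pos 2, char 'a'): match length 0
  offset=6 (pos 1, char 'c'): match length 1
  offset=7 (pos 0, char 'a'): match length 0
Longest match has length 2 at offset 2.
next_char = character at position 7 + 2 = 9 -> 'd'

Best match: offset=2, length=2 (matching 'cd' starting at position 5)
LZ77 triple: (2, 2, 'd')


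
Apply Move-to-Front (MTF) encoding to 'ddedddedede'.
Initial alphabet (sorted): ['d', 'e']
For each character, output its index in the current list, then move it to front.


MTF encoding:
'd': index 0 in ['d', 'e'] -> ['d', 'e']
'd': index 0 in ['d', 'e'] -> ['d', 'e']
'e': index 1 in ['d', 'e'] -> ['e', 'd']
'd': index 1 in ['e', 'd'] -> ['d', 'e']
'd': index 0 in ['d', 'e'] -> ['d', 'e']
'd': index 0 in ['d', 'e'] -> ['d', 'e']
'e': index 1 in ['d', 'e'] -> ['e', 'd']
'd': index 1 in ['e', 'd'] -> ['d', 'e']
'e': index 1 in ['d', 'e'] -> ['e', 'd']
'd': index 1 in ['e', 'd'] -> ['d', 'e']
'e': index 1 in ['d', 'e'] -> ['e', 'd']


Output: [0, 0, 1, 1, 0, 0, 1, 1, 1, 1, 1]


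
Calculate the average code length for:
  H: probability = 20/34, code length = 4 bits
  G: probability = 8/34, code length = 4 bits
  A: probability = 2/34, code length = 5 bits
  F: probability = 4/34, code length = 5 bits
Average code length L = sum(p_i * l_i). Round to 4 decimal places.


Weighted contributions p_i * l_i:
  H: (20/34) * 4 = 80/34
  G: (8/34) * 4 = 32/34
  A: (2/34) * 5 = 10/34
  F: (4/34) * 5 = 20/34
Sum = (80 + 32 + 10 + 20)/34 = 142/34

L = 142/34 = 4.1765 bits/symbol


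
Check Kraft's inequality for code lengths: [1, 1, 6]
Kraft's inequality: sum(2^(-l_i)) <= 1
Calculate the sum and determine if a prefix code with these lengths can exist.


Sum = 2^(-1) + 2^(-1) + 2^(-6)
    = 0.5 + 0.5 + 0.015625
    = 65/64 = 1.015625
Since 1.015625 > 1, Kraft's inequality is NOT satisfied.
A prefix code with these lengths CANNOT exist.

Kraft sum = 1.015625. Not satisfied.


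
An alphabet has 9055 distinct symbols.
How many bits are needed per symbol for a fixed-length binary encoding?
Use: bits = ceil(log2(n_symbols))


log2(9055) = 13.1445
Bracket: 2^13 = 8192 < 9055 <= 2^14 = 16384
So ceil(log2(9055)) = 14

bits = ceil(log2(9055)) = ceil(13.1445) = 14 bits


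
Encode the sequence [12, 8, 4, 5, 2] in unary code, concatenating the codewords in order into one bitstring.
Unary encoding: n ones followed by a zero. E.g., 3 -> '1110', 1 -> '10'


Encode each number as n ones followed by a terminating 0:
  12 -> 1111111111110 (13 bits)
  8 -> 111111110 (9 bits)
  4 -> 11110 (5 bits)
  5 -> 111110 (6 bits)
  2 -> 110 (3 bits)
Total length = 13 + 9 + 5 + 6 + 3 = 36 bits.

Unary([12, 8, 4, 5, 2]) = 111111111111011111111011110111110110 (36 bits)


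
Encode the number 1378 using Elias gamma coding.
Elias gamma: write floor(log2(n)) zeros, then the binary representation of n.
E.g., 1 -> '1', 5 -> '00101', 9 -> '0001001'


num_bits = floor(log2(1378)) + 1 = 11
leading_zeros = num_bits - 1 = 10
binary(1378) = 10101100010

Elias gamma(1378) = '0000000000' + '10101100010' = 000000000010101100010 (21 bits)


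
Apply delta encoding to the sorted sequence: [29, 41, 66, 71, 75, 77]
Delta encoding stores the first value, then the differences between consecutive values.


First value: 29
Deltas:
  41 - 29 = 12
  66 - 41 = 25
  71 - 66 = 5
  75 - 71 = 4
  77 - 75 = 2


Delta encoded: [29, 12, 25, 5, 4, 2]


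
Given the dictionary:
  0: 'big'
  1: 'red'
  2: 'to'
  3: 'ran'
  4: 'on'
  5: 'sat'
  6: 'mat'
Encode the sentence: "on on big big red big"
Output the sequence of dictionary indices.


Look up each word in the dictionary:
  'on' -> 4
  'on' -> 4
  'big' -> 0
  'big' -> 0
  'red' -> 1
  'big' -> 0

Encoded: [4, 4, 0, 0, 1, 0]


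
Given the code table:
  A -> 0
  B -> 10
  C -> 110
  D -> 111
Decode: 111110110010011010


Decoding:
111 -> D
110 -> C
110 -> C
0 -> A
10 -> B
0 -> A
110 -> C
10 -> B


Result: DCCABACB


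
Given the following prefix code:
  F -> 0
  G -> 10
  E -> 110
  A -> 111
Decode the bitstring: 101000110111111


Decoding step by step:
Bits 10 -> G
Bits 10 -> G
Bits 0 -> F
Bits 0 -> F
Bits 110 -> E
Bits 111 -> A
Bits 111 -> A


Decoded message: GGFFEAA


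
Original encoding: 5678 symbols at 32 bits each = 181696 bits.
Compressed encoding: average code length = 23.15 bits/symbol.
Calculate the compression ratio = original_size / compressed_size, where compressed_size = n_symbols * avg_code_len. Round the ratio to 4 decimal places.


original_size = n_symbols * orig_bits = 5678 * 32 = 181696 bits
compressed_size = n_symbols * avg_code_len = 5678 * 23.15 = 131445.7 bits
ratio = original_size / compressed_size = 181696 / 131445.7 = 1.3823

Compression ratio = 1.3823


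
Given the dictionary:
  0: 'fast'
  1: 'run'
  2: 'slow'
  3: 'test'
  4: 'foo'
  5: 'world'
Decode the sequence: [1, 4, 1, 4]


Look up each index in the dictionary:
  1 -> 'run'
  4 -> 'foo'
  1 -> 'run'
  4 -> 'foo'

Decoded: "run foo run foo"


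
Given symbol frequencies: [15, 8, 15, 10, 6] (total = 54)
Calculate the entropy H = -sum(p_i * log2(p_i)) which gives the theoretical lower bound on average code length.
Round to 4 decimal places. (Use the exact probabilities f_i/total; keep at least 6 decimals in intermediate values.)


Per-symbol terms -p_i * log2(p_i) with p_i = f_i/54:
  p = 15/54 = 0.277778: log2(p) = -1.847997, -p*log2(p) = 0.513332
  p = 8/54 = 0.148148: log2(p) = -2.754888, -p*log2(p) = 0.408131
  p = 15/54 = 0.277778: log2(p) = -1.847997, -p*log2(p) = 0.513332
  p = 10/54 = 0.185185: log2(p) = -2.432959, -p*log2(p) = 0.450548
  p = 6/54 = 0.111111: log2(p) = -3.169925, -p*log2(p) = 0.352214
H = 0.513332 + 0.408131 + 0.513332 + 0.450548 + 0.352214 = 2.237557

H = 2.2376 bits/symbol


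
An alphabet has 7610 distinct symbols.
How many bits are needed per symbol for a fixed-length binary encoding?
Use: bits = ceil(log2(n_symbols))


log2(7610) = 12.8937
Bracket: 2^12 = 4096 < 7610 <= 2^13 = 8192
So ceil(log2(7610)) = 13

bits = ceil(log2(7610)) = ceil(12.8937) = 13 bits


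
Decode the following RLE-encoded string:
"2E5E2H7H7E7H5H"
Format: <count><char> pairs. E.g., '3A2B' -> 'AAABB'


Expanding each <count><char> pair:
  2E -> 'EE'
  5E -> 'EEEEE'
  2H -> 'HH'
  7H -> 'HHHHHHH'
  7E -> 'EEEEEEE'
  7H -> 'HHHHHHH'
  5H -> 'HHHHH'

Decoded = EEEEEEEHHHHHHHHHEEEEEEEHHHHHHHHHHHH


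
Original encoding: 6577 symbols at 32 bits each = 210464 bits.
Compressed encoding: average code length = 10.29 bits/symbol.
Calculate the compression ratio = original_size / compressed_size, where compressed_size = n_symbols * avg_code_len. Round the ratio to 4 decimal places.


original_size = n_symbols * orig_bits = 6577 * 32 = 210464 bits
compressed_size = n_symbols * avg_code_len = 6577 * 10.29 = 67677.33 bits
ratio = original_size / compressed_size = 210464 / 67677.33 = 3.1098

Compression ratio = 3.1098


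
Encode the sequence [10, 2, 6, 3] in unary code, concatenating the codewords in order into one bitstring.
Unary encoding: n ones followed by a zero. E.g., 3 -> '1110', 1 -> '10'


Encode each number as n ones followed by a terminating 0:
  10 -> 11111111110 (11 bits)
  2 -> 110 (3 bits)
  6 -> 1111110 (7 bits)
  3 -> 1110 (4 bits)
Total length = 11 + 3 + 7 + 4 = 25 bits.

Unary([10, 2, 6, 3]) = 1111111111011011111101110 (25 bits)
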